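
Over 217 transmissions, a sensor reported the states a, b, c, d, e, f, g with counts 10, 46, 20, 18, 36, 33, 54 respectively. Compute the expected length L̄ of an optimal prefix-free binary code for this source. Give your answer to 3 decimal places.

2.668 bits/symbol

Probabilities are the counts divided by 217.
Repeatedly combine the two least-probable nodes; the expected code length is the sum of the merged weights.
merge 10/217 + 18/217 → 4/31
merge 20/217 + 4/31 → 48/217
merge 33/217 + 36/217 → 69/217
merge 46/217 + 48/217 → 94/217
merge 54/217 + 69/217 → 123/217
merge 94/217 + 123/217 → 1
L = 4/31 + 48/217 + 69/217 + 94/217 + 123/217 + 1 = 579/217 ≈ 2.668 bits/symbol.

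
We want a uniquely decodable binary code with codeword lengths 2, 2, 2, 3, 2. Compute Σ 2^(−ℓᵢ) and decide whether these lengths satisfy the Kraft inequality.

1.125; no

With common denominator 2^3 = 8: Σ 2^(−ℓᵢ) = 2/8 + 2/8 + 2/8 + 1/8 + 2/8 = 9/8 = 1.125.
Kraft's inequality requires Σ ≤ 1; here Σ = 1.125 > 1, so no such prefix code exists.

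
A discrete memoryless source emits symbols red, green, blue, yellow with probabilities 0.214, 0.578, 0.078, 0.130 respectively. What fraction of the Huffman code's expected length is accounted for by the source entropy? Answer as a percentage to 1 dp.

98.3%

Entropy H = −Σ p log₂ p ≈ 1.6028 bits.
Huffman merges: 39/500+13/100→26/125; 26/125+107/500→211/500; 211/500+289/500→1. L = 163/100 ≈ 1.6300.
Efficiency = H/L = 1.6028/1.6300 = 98.3%.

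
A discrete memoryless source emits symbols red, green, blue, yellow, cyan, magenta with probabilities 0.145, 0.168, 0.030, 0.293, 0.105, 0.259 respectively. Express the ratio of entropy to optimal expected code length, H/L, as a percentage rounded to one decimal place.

97.4%

Entropy H = −Σ p log₂ p ≈ 2.3532 bits.
Huffman merges: 3/100+21/200→27/200; 27/200+29/200→7/25; 21/125+259/1000→427/1000; 7/25+293/1000→573/1000; 427/1000+573/1000→1. L = 483/200 ≈ 2.4150.
Efficiency = H/L = 2.3532/2.4150 = 97.4%.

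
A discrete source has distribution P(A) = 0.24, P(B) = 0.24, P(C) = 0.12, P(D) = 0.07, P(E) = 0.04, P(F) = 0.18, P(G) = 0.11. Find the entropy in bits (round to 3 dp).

H = −Σ pᵢ log₂ pᵢ.
−0.24·log₂(0.24) = 0.4941
−0.24·log₂(0.24) = 0.4941
−0.12·log₂(0.12) = 0.3671
−0.07·log₂(0.07) = 0.2686
−0.04·log₂(0.04) = 0.1858
−0.18·log₂(0.18) = 0.4453
−0.11·log₂(0.11) = 0.3503
Sum ≈ 2.6052 → 2.605 bits.

2.605 bits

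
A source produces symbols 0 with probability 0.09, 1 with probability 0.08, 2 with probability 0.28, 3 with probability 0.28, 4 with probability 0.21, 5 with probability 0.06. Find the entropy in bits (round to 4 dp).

H = −Σ pᵢ log₂ pᵢ.
−0.09·log₂(0.09) = 0.3127
−0.08·log₂(0.08) = 0.2915
−0.28·log₂(0.28) = 0.5142
−0.28·log₂(0.28) = 0.5142
−0.21·log₂(0.21) = 0.4728
−0.06·log₂(0.06) = 0.2435
Sum ≈ 2.3490 → 2.3490 bits.

2.3490 bits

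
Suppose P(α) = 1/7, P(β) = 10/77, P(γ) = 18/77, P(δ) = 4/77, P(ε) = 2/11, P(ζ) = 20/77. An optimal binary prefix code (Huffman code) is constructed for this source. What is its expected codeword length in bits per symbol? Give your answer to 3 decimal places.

Repeatedly combine the two least-probable nodes; the expected code length is the sum of the merged weights.
merge 4/77 + 10/77 → 2/11
merge 1/7 + 2/11 → 25/77
merge 2/11 + 18/77 → 32/77
merge 20/77 + 25/77 → 45/77
merge 32/77 + 45/77 → 1
L = 2/11 + 25/77 + 32/77 + 45/77 + 1 = 193/77 ≈ 2.506 bits/symbol.

2.506 bits/symbol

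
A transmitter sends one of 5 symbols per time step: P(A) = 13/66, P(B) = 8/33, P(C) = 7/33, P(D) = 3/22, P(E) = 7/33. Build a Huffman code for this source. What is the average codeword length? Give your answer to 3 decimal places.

Repeatedly combine the two least-probable nodes; the expected code length is the sum of the merged weights.
merge 3/22 + 13/66 → 1/3
merge 7/33 + 7/33 → 14/33
merge 8/33 + 1/3 → 19/33
merge 14/33 + 19/33 → 1
L = 1/3 + 14/33 + 19/33 + 1 = 7/3 ≈ 2.333 bits/symbol.

2.333 bits/symbol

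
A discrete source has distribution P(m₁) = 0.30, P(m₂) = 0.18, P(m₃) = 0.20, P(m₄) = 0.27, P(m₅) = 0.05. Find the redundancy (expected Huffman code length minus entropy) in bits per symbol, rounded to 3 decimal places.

Entropy H = −Σ p log₂ p ≈ 2.1569 bits.
Huffman merges: 1/20+9/50→23/100; 1/5+23/100→43/100; 27/100+3/10→57/100; 43/100+57/100→1. L = 223/100 ≈ 2.2300.
L − H = 2.2300 − 2.1569 = 0.073 bits.

0.073 bits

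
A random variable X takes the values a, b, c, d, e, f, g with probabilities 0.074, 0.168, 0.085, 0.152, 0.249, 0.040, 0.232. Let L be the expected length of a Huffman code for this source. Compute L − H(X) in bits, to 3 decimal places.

Entropy H = −Σ p log₂ p ≈ 2.5999 bits.
Huffman merges: 1/25+37/500→57/500; 17/200+57/500→199/1000; 19/125+21/125→8/25; 199/1000+29/125→431/1000; 249/1000+8/25→569/1000; 431/1000+569/1000→1. L = 2633/1000 ≈ 2.6330.
L − H = 2.6330 − 2.5999 = 0.033 bits.

0.033 bits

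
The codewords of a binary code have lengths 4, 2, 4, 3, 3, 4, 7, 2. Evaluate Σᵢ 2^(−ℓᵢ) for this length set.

0.9453125

With common denominator 2^7 = 128: Σ 2^(−ℓᵢ) = 8/128 + 32/128 + 8/128 + 16/128 + 16/128 + 8/128 + 1/128 + 32/128 = 121/128 = 0.9453125.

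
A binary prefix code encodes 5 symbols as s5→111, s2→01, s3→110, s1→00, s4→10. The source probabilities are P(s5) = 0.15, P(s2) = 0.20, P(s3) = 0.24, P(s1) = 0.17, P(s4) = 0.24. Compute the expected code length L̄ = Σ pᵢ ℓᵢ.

L̄ = Σ pᵢ·ℓᵢ = 0.15·3 + 0.20·2 + 0.24·3 + 0.17·2 + 0.24·2 = 2.39 bits/symbol.

2.39 bits/symbol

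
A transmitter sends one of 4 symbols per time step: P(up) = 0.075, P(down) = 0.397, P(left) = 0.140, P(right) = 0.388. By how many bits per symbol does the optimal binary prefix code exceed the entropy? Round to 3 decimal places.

0.082 bits

Entropy H = −Σ p log₂ p ≈ 1.7365 bits.
Huffman merges: 3/40+7/50→43/200; 43/200+97/250→603/1000; 397/1000+603/1000→1. L = 909/500 ≈ 1.8180.
L − H = 1.8180 − 1.7365 = 0.082 bits.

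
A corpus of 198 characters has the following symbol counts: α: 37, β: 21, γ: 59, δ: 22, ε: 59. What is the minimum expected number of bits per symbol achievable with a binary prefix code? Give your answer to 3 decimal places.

Probabilities are the counts divided by 198.
Repeatedly combine the two least-probable nodes; the expected code length is the sum of the merged weights.
merge 7/66 + 1/9 → 43/198
merge 37/198 + 43/198 → 40/99
merge 59/198 + 59/198 → 59/99
merge 40/99 + 59/99 → 1
L = 43/198 + 40/99 + 59/99 + 1 = 439/198 ≈ 2.217 bits/symbol.

2.217 bits/symbol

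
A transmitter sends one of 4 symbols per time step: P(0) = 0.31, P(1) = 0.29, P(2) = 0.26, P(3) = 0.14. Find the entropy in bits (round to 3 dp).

1.944 bits

H = −Σ pᵢ log₂ pᵢ.
−0.31·log₂(0.31) = 0.5238
−0.29·log₂(0.29) = 0.5179
−0.26·log₂(0.26) = 0.5053
−0.14·log₂(0.14) = 0.3971
Sum ≈ 1.9441 → 1.944 bits.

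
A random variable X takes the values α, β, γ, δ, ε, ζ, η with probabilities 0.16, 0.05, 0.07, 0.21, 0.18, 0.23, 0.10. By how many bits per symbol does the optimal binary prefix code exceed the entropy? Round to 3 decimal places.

Entropy H = −Σ p log₂ p ≈ 2.6457 bits.
Huffman merges: 1/20+7/100→3/25; 1/10+3/25→11/50; 4/25+9/50→17/50; 21/100+11/50→43/100; 23/100+17/50→57/100; 43/100+57/100→1. L = 67/25 ≈ 2.6800.
L − H = 2.6800 − 2.6457 = 0.034 bits.

0.034 bits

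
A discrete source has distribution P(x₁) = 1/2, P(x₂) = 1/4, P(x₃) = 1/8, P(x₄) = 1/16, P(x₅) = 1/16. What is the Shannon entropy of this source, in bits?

1.875 bits

Each probability is a power of 1/2, so log₂(1/p) is an integer.
H = Σ p·log₂(1/p) = 1/2·1 + 1/4·2 + 1/8·3 + 1/16·4 + 1/16·4 = 1.875 bits.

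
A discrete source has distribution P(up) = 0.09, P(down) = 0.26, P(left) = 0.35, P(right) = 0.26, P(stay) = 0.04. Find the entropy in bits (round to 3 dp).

H = −Σ pᵢ log₂ pᵢ.
−0.09·log₂(0.09) = 0.3127
−0.26·log₂(0.26) = 0.5053
−0.35·log₂(0.35) = 0.5301
−0.26·log₂(0.26) = 0.5053
−0.04·log₂(0.04) = 0.1858
Sum ≈ 2.0391 → 2.039 bits.

2.039 bits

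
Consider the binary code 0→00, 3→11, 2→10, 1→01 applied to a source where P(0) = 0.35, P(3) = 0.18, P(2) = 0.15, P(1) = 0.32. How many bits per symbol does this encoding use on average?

L̄ = Σ pᵢ·ℓᵢ = 0.35·2 + 0.18·2 + 0.15·2 + 0.32·2 = 2 bits/symbol.

2 bits/symbol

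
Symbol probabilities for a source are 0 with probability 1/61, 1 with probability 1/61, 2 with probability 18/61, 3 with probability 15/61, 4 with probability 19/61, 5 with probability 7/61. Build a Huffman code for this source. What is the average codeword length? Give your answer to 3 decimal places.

2.180 bits/symbol

Repeatedly combine the two least-probable nodes; the expected code length is the sum of the merged weights.
merge 1/61 + 1/61 → 2/61
merge 2/61 + 7/61 → 9/61
merge 9/61 + 15/61 → 24/61
merge 18/61 + 19/61 → 37/61
merge 24/61 + 37/61 → 1
L = 2/61 + 9/61 + 24/61 + 37/61 + 1 = 133/61 ≈ 2.180 bits/symbol.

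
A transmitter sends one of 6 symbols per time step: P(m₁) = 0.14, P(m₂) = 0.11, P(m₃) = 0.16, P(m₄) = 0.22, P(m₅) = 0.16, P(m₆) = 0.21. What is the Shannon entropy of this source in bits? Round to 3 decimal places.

2.547 bits

H = −Σ pᵢ log₂ pᵢ.
−0.14·log₂(0.14) = 0.3971
−0.11·log₂(0.11) = 0.3503
−0.16·log₂(0.16) = 0.4230
−0.22·log₂(0.22) = 0.4806
−0.16·log₂(0.16) = 0.4230
−0.21·log₂(0.21) = 0.4728
Sum ≈ 2.5468 → 2.547 bits.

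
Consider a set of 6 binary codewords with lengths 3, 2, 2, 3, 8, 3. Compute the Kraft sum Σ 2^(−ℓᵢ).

0.87890625

With common denominator 2^8 = 256: Σ 2^(−ℓᵢ) = 32/256 + 64/256 + 64/256 + 32/256 + 1/256 + 32/256 = 225/256 = 0.87890625.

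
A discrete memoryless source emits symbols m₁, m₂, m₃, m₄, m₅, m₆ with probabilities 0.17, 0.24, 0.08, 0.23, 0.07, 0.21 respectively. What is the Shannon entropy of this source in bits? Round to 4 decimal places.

H = −Σ pᵢ log₂ pᵢ.
−0.17·log₂(0.17) = 0.4346
−0.24·log₂(0.24) = 0.4941
−0.08·log₂(0.08) = 0.2915
−0.23·log₂(0.23) = 0.4877
−0.07·log₂(0.07) = 0.2686
−0.21·log₂(0.21) = 0.4728
Sum ≈ 2.4493 → 2.4493 bits.

2.4493 bits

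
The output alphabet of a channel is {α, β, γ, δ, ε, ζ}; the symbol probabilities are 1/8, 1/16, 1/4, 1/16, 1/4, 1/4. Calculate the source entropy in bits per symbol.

Each probability is a power of 1/2, so log₂(1/p) is an integer.
H = Σ p·log₂(1/p) = 1/8·3 + 1/16·4 + 1/4·2 + 1/16·4 + 1/4·2 + 1/4·2 = 2.375 bits.

2.375 bits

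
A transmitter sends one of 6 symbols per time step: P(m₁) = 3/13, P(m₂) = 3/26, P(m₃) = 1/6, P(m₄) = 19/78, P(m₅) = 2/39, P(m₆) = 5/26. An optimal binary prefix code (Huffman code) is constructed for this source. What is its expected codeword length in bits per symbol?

2.5 bits/symbol

Repeatedly combine the two least-probable nodes; the expected code length is the sum of the merged weights.
merge 2/39 + 3/26 → 1/6
merge 1/6 + 1/6 → 1/3
merge 5/26 + 3/13 → 11/26
merge 19/78 + 1/3 → 15/26
merge 11/26 + 15/26 → 1
L = 1/6 + 1/3 + 11/26 + 15/26 + 1 = 5/2 = 2.5 bits/symbol.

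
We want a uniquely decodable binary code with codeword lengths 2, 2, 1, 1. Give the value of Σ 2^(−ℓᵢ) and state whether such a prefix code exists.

With common denominator 2^2 = 4: Σ 2^(−ℓᵢ) = 1/4 + 1/4 + 2/4 + 2/4 = 6/4 = 1.5.
Kraft's inequality requires Σ ≤ 1; here Σ = 1.5 > 1, so no such prefix code exists.

1.5; no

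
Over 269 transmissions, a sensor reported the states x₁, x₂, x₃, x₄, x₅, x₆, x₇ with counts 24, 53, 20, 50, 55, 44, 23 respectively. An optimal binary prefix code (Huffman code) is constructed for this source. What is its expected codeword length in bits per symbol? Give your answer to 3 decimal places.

Probabilities are the counts divided by 269.
Repeatedly combine the two least-probable nodes; the expected code length is the sum of the merged weights.
merge 20/269 + 23/269 → 43/269
merge 24/269 + 43/269 → 67/269
merge 44/269 + 50/269 → 94/269
merge 53/269 + 55/269 → 108/269
merge 67/269 + 94/269 → 161/269
merge 108/269 + 161/269 → 1
L = 43/269 + 67/269 + 94/269 + 108/269 + 161/269 + 1 = 742/269 ≈ 2.758 bits/symbol.

2.758 bits/symbol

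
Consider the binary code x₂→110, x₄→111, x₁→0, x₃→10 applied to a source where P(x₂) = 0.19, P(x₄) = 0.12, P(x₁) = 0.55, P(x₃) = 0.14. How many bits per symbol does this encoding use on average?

L̄ = Σ pᵢ·ℓᵢ = 0.19·3 + 0.12·3 + 0.55·1 + 0.14·2 = 1.76 bits/symbol.

1.76 bits/symbol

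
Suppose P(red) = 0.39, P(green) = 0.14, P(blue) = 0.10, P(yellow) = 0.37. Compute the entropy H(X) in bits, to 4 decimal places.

H = −Σ pᵢ log₂ pᵢ.
−0.39·log₂(0.39) = 0.5298
−0.14·log₂(0.14) = 0.3971
−0.10·log₂(0.10) = 0.3322
−0.37·log₂(0.37) = 0.5307
Sum ≈ 1.7898 → 1.7898 bits.

1.7898 bits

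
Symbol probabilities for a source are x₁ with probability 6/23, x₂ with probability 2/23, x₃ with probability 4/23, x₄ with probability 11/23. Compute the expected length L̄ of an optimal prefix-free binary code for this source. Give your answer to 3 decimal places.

Repeatedly combine the two least-probable nodes; the expected code length is the sum of the merged weights.
merge 2/23 + 4/23 → 6/23
merge 6/23 + 6/23 → 12/23
merge 11/23 + 12/23 → 1
L = 6/23 + 12/23 + 1 = 41/23 ≈ 1.783 bits/symbol.

1.783 bits/symbol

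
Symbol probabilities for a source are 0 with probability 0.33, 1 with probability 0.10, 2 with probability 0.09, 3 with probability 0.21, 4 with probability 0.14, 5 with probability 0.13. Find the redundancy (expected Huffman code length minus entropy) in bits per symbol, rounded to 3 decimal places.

0.035 bits

Entropy H = −Σ p log₂ p ≈ 2.4252 bits.
Huffman merges: 9/100+1/10→19/100; 13/100+7/50→27/100; 19/100+21/100→2/5; 27/100+33/100→3/5; 2/5+3/5→1. L = 123/50 ≈ 2.4600.
L − H = 2.4600 − 2.4252 = 0.035 bits.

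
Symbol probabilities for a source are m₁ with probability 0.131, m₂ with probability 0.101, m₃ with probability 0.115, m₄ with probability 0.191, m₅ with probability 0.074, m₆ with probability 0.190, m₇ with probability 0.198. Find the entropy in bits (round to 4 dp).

2.7290 bits

H = −Σ pᵢ log₂ pᵢ.
−0.131·log₂(0.131) = 0.3841
−0.101·log₂(0.101) = 0.3341
−0.115·log₂(0.115) = 0.3588
−0.191·log₂(0.191) = 0.4562
−0.074·log₂(0.074) = 0.2780
−0.190·log₂(0.190) = 0.4552
−0.198·log₂(0.198) = 0.4626
Sum ≈ 2.7290 → 2.7290 bits.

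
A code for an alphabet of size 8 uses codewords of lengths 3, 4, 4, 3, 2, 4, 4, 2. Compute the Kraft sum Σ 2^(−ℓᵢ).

With common denominator 2^4 = 16: Σ 2^(−ℓᵢ) = 2/16 + 1/16 + 1/16 + 2/16 + 4/16 + 1/16 + 1/16 + 4/16 = 16/16 = 1.

1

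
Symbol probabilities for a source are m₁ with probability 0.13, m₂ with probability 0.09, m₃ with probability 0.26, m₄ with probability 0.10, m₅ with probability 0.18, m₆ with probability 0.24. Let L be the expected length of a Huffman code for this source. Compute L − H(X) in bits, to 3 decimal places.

Entropy H = −Σ p log₂ p ≈ 2.4722 bits.
Huffman merges: 9/100+1/10→19/100; 13/100+9/50→31/100; 19/100+6/25→43/100; 13/50+31/100→57/100; 43/100+57/100→1. L = 5/2 ≈ 2.5000.
L − H = 2.5000 − 2.4722 = 0.028 bits.

0.028 bits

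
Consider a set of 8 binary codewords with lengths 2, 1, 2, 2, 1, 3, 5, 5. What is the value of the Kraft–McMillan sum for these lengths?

1.9375

With common denominator 2^5 = 32: Σ 2^(−ℓᵢ) = 8/32 + 16/32 + 8/32 + 8/32 + 16/32 + 4/32 + 1/32 + 1/32 = 62/32 = 1.9375.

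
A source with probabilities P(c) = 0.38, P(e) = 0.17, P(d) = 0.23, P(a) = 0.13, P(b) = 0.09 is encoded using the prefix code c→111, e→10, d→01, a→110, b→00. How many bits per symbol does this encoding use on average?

L̄ = Σ pᵢ·ℓᵢ = 0.38·3 + 0.17·2 + 0.23·2 + 0.13·3 + 0.09·2 = 2.51 bits/symbol.

2.51 bits/symbol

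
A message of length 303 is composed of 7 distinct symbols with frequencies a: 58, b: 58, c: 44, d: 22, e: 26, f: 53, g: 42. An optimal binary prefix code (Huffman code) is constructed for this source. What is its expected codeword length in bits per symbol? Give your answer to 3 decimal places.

2.776 bits/symbol

Probabilities are the counts divided by 303.
Repeatedly combine the two least-probable nodes; the expected code length is the sum of the merged weights.
merge 22/303 + 26/303 → 16/101
merge 14/101 + 44/303 → 86/303
merge 16/101 + 53/303 → 1/3
merge 58/303 + 58/303 → 116/303
merge 86/303 + 1/3 → 187/303
merge 116/303 + 187/303 → 1
L = 16/101 + 86/303 + 1/3 + 116/303 + 187/303 + 1 = 841/303 ≈ 2.776 bits/symbol.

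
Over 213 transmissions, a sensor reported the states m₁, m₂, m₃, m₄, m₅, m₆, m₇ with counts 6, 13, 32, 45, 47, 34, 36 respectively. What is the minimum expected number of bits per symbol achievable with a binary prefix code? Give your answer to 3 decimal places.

Probabilities are the counts divided by 213.
Repeatedly combine the two least-probable nodes; the expected code length is the sum of the merged weights.
merge 2/71 + 13/213 → 19/213
merge 19/213 + 32/213 → 17/71
merge 34/213 + 12/71 → 70/213
merge 15/71 + 47/213 → 92/213
merge 17/71 + 70/213 → 121/213
merge 92/213 + 121/213 → 1
L = 19/213 + 17/71 + 70/213 + 92/213 + 121/213 + 1 = 566/213 ≈ 2.657 bits/symbol.

2.657 bits/symbol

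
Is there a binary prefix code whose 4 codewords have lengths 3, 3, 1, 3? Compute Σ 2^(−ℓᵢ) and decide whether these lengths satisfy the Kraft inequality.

With common denominator 2^3 = 8: Σ 2^(−ℓᵢ) = 1/8 + 1/8 + 4/8 + 1/8 = 7/8 = 0.875.
Kraft's inequality requires Σ ≤ 1; here Σ = 0.875 ≤ 1, so such a prefix code exists.

0.875; yes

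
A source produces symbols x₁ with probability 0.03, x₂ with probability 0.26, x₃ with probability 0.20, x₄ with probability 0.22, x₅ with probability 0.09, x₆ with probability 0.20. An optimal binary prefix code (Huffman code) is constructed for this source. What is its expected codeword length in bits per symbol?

Repeatedly combine the two least-probable nodes; the expected code length is the sum of the merged weights.
merge 3/100 + 9/100 → 3/25
merge 3/25 + 1/5 → 8/25
merge 1/5 + 11/50 → 21/50
merge 13/50 + 8/25 → 29/50
merge 21/50 + 29/50 → 1
L = 3/25 + 8/25 + 21/50 + 29/50 + 1 = 61/25 = 2.44 bits/symbol.

2.44 bits/symbol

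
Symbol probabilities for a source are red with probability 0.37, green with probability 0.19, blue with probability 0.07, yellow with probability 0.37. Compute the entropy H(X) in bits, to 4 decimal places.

1.7852 bits

H = −Σ pᵢ log₂ pᵢ.
−0.37·log₂(0.37) = 0.5307
−0.19·log₂(0.19) = 0.4552
−0.07·log₂(0.07) = 0.2686
−0.37·log₂(0.37) = 0.5307
Sum ≈ 1.7852 → 1.7852 bits.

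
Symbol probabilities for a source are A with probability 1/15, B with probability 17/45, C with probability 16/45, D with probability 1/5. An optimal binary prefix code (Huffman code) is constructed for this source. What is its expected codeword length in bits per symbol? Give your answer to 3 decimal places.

Repeatedly combine the two least-probable nodes; the expected code length is the sum of the merged weights.
merge 1/15 + 1/5 → 4/15
merge 4/15 + 16/45 → 28/45
merge 17/45 + 28/45 → 1
L = 4/15 + 28/45 + 1 = 17/9 ≈ 1.889 bits/symbol.

1.889 bits/symbol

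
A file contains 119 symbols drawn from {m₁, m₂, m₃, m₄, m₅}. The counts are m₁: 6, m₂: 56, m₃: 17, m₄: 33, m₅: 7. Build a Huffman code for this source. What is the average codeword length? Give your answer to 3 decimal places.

1.891 bits/symbol

Probabilities are the counts divided by 119.
Repeatedly combine the two least-probable nodes; the expected code length is the sum of the merged weights.
merge 6/119 + 1/17 → 13/119
merge 13/119 + 1/7 → 30/119
merge 30/119 + 33/119 → 9/17
merge 8/17 + 9/17 → 1
L = 13/119 + 30/119 + 9/17 + 1 = 225/119 ≈ 1.891 bits/symbol.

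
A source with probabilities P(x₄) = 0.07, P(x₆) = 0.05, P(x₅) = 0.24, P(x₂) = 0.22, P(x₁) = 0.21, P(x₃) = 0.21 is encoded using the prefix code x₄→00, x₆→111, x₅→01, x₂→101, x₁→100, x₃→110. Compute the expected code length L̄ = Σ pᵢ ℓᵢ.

L̄ = Σ pᵢ·ℓᵢ = 0.07·2 + 0.05·3 + 0.24·2 + 0.22·3 + 0.21·3 + 0.21·3 = 2.69 bits/symbol.

2.69 bits/symbol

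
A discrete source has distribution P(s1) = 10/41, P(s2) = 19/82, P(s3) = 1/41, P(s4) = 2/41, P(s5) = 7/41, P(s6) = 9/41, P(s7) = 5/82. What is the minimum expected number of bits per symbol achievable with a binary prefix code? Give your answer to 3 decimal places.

2.512 bits/symbol

Repeatedly combine the two least-probable nodes; the expected code length is the sum of the merged weights.
merge 1/41 + 2/41 → 3/41
merge 5/82 + 3/41 → 11/82
merge 11/82 + 7/41 → 25/82
merge 9/41 + 19/82 → 37/82
merge 10/41 + 25/82 → 45/82
merge 37/82 + 45/82 → 1
L = 3/41 + 11/82 + 25/82 + 37/82 + 45/82 + 1 = 103/41 ≈ 2.512 bits/symbol.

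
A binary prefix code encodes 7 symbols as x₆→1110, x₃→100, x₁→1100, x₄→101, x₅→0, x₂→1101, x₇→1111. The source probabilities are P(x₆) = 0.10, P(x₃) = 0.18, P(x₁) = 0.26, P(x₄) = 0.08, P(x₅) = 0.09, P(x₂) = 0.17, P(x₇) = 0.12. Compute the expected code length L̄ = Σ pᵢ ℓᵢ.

3.47 bits/symbol

L̄ = Σ pᵢ·ℓᵢ = 0.10·4 + 0.18·3 + 0.26·4 + 0.08·3 + 0.09·1 + 0.17·4 + 0.12·4 = 3.47 bits/symbol.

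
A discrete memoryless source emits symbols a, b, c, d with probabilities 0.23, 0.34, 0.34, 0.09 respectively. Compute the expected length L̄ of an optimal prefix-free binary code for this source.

1.98 bits/symbol

Repeatedly combine the two least-probable nodes; the expected code length is the sum of the merged weights.
merge 9/100 + 23/100 → 8/25
merge 8/25 + 17/50 → 33/50
merge 17/50 + 33/50 → 1
L = 8/25 + 33/50 + 1 = 99/50 = 1.98 bits/symbol.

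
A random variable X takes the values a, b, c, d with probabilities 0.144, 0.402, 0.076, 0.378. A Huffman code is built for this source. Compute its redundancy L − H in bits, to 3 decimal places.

0.074 bits

Entropy H = −Σ p log₂ p ≈ 1.7442 bits.
Huffman merges: 19/250+18/125→11/50; 11/50+189/500→299/500; 201/500+299/500→1. L = 909/500 ≈ 1.8180.
L − H = 1.8180 − 1.7442 = 0.074 bits.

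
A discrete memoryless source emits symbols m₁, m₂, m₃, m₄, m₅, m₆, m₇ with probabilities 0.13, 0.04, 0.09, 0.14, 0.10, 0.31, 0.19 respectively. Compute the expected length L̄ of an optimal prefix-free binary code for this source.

2.63 bits/symbol

Repeatedly combine the two least-probable nodes; the expected code length is the sum of the merged weights.
merge 1/25 + 9/100 → 13/100
merge 1/10 + 13/100 → 23/100
merge 13/100 + 7/50 → 27/100
merge 19/100 + 23/100 → 21/50
merge 27/100 + 31/100 → 29/50
merge 21/50 + 29/50 → 1
L = 13/100 + 23/100 + 27/100 + 21/50 + 29/50 + 1 = 263/100 = 2.63 bits/symbol.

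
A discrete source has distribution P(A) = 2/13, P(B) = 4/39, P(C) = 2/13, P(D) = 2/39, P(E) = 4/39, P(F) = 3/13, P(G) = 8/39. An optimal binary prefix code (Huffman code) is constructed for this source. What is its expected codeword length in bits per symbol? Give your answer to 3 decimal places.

2.718 bits/symbol

Repeatedly combine the two least-probable nodes; the expected code length is the sum of the merged weights.
merge 2/39 + 4/39 → 2/13
merge 4/39 + 2/13 → 10/39
merge 2/13 + 2/13 → 4/13
merge 8/39 + 3/13 → 17/39
merge 10/39 + 4/13 → 22/39
merge 17/39 + 22/39 → 1
L = 2/13 + 10/39 + 4/13 + 17/39 + 22/39 + 1 = 106/39 ≈ 2.718 bits/symbol.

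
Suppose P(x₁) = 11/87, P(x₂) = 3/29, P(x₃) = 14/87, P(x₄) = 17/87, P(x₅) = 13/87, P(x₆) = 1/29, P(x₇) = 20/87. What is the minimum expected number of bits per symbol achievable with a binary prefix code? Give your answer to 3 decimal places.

2.713 bits/symbol

Repeatedly combine the two least-probable nodes; the expected code length is the sum of the merged weights.
merge 1/29 + 3/29 → 4/29
merge 11/87 + 4/29 → 23/87
merge 13/87 + 14/87 → 9/29
merge 17/87 + 20/87 → 37/87
merge 23/87 + 9/29 → 50/87
merge 37/87 + 50/87 → 1
L = 4/29 + 23/87 + 9/29 + 37/87 + 50/87 + 1 = 236/87 ≈ 2.713 bits/symbol.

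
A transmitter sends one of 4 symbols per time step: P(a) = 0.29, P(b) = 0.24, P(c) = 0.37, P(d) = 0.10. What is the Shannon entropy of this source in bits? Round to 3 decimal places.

1.875 bits

H = −Σ pᵢ log₂ pᵢ.
−0.29·log₂(0.29) = 0.5179
−0.24·log₂(0.24) = 0.4941
−0.37·log₂(0.37) = 0.5307
−0.10·log₂(0.10) = 0.3322
Sum ≈ 1.8750 → 1.875 bits.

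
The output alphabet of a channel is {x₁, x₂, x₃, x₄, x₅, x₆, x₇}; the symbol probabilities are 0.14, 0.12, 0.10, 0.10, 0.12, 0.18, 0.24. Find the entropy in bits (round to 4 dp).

2.7351 bits

H = −Σ pᵢ log₂ pᵢ.
−0.14·log₂(0.14) = 0.3971
−0.12·log₂(0.12) = 0.3671
−0.10·log₂(0.10) = 0.3322
−0.10·log₂(0.10) = 0.3322
−0.12·log₂(0.12) = 0.3671
−0.18·log₂(0.18) = 0.4453
−0.24·log₂(0.24) = 0.4941
Sum ≈ 2.7351 → 2.7351 bits.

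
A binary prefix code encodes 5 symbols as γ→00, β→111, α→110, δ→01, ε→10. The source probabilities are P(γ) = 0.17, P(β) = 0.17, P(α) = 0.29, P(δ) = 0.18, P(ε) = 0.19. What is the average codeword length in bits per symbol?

L̄ = Σ pᵢ·ℓᵢ = 0.17·2 + 0.17·3 + 0.29·3 + 0.18·2 + 0.19·2 = 2.46 bits/symbol.

2.46 bits/symbol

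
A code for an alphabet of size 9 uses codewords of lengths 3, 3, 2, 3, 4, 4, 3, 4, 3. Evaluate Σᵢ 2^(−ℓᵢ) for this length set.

1.0625

With common denominator 2^4 = 16: Σ 2^(−ℓᵢ) = 2/16 + 2/16 + 4/16 + 2/16 + 1/16 + 1/16 + 2/16 + 1/16 + 2/16 = 17/16 = 1.0625.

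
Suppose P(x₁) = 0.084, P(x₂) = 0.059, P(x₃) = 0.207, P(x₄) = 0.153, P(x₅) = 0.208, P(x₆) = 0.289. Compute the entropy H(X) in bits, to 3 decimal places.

2.415 bits

H = −Σ pᵢ log₂ pᵢ.
−0.084·log₂(0.084) = 0.3002
−0.059·log₂(0.059) = 0.2409
−0.207·log₂(0.207) = 0.4704
−0.153·log₂(0.153) = 0.4144
−0.208·log₂(0.208) = 0.4712
−0.289·log₂(0.289) = 0.5176
Sum ≈ 2.4146 → 2.415 bits.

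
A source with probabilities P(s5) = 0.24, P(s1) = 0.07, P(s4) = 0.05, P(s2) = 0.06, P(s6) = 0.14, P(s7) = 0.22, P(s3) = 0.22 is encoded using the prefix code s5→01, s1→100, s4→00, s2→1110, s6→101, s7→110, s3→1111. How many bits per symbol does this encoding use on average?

2.99 bits/symbol

L̄ = Σ pᵢ·ℓᵢ = 0.24·2 + 0.07·3 + 0.05·2 + 0.06·4 + 0.14·3 + 0.22·3 + 0.22·4 = 2.99 bits/symbol.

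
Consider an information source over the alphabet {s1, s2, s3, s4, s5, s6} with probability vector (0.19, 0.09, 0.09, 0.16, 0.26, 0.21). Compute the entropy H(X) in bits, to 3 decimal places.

H = −Σ pᵢ log₂ pᵢ.
−0.19·log₂(0.19) = 0.4552
−0.09·log₂(0.09) = 0.3127
−0.09·log₂(0.09) = 0.3127
−0.16·log₂(0.16) = 0.4230
−0.26·log₂(0.26) = 0.5053
−0.21·log₂(0.21) = 0.4728
Sum ≈ 2.4817 → 2.482 bits.

2.482 bits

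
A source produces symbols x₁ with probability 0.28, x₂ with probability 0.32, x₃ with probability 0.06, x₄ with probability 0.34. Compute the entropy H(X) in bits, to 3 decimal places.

1.813 bits

H = −Σ pᵢ log₂ pᵢ.
−0.28·log₂(0.28) = 0.5142
−0.32·log₂(0.32) = 0.5260
−0.06·log₂(0.06) = 0.2435
−0.34·log₂(0.34) = 0.5292
Sum ≈ 1.8130 → 1.813 bits.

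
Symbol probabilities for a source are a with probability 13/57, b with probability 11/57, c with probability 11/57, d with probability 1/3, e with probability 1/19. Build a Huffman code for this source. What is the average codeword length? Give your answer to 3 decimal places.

Repeatedly combine the two least-probable nodes; the expected code length is the sum of the merged weights.
merge 1/19 + 11/57 → 14/57
merge 11/57 + 13/57 → 8/19
merge 14/57 + 1/3 → 11/19
merge 8/19 + 11/19 → 1
L = 14/57 + 8/19 + 11/19 + 1 = 128/57 ≈ 2.246 bits/symbol.

2.246 bits/symbol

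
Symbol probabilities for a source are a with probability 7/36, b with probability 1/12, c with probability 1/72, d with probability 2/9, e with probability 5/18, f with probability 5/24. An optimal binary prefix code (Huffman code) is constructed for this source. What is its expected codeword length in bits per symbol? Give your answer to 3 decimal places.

2.389 bits/symbol

Repeatedly combine the two least-probable nodes; the expected code length is the sum of the merged weights.
merge 1/72 + 1/12 → 7/72
merge 7/72 + 7/36 → 7/24
merge 5/24 + 2/9 → 31/72
merge 5/18 + 7/24 → 41/72
merge 31/72 + 41/72 → 1
L = 7/72 + 7/24 + 31/72 + 41/72 + 1 = 43/18 ≈ 2.389 bits/symbol.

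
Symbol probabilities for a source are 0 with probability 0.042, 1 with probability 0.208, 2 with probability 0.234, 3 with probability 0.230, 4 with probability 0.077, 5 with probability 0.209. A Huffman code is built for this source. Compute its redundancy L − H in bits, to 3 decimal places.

Entropy H = −Σ p log₂ p ≈ 2.3981 bits.
Huffman merges: 21/500+77/1000→119/1000; 119/1000+26/125→327/1000; 209/1000+23/100→439/1000; 117/500+327/1000→561/1000; 439/1000+561/1000→1. L = 1223/500 ≈ 2.4460.
L − H = 2.4460 − 2.3981 = 0.048 bits.

0.048 bits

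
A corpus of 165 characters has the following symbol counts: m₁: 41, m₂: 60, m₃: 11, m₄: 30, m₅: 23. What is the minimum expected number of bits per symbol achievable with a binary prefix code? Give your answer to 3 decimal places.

Probabilities are the counts divided by 165.
Repeatedly combine the two least-probable nodes; the expected code length is the sum of the merged weights.
merge 1/15 + 23/165 → 34/165
merge 2/11 + 34/165 → 64/165
merge 41/165 + 4/11 → 101/165
merge 64/165 + 101/165 → 1
L = 34/165 + 64/165 + 101/165 + 1 = 364/165 ≈ 2.206 bits/symbol.

2.206 bits/symbol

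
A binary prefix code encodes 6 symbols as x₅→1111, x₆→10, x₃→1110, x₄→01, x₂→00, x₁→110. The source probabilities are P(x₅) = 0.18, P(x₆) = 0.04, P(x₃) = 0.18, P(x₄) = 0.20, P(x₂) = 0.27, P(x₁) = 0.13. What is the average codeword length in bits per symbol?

2.85 bits/symbol

L̄ = Σ pᵢ·ℓᵢ = 0.18·4 + 0.04·2 + 0.18·4 + 0.20·2 + 0.27·2 + 0.13·3 = 2.85 bits/symbol.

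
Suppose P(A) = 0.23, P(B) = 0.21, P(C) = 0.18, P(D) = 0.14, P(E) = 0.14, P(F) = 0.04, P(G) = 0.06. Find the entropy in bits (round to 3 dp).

H = −Σ pᵢ log₂ pᵢ.
−0.23·log₂(0.23) = 0.4877
−0.21·log₂(0.21) = 0.4728
−0.18·log₂(0.18) = 0.4453
−0.14·log₂(0.14) = 0.3971
−0.14·log₂(0.14) = 0.3971
−0.04·log₂(0.04) = 0.1858
−0.06·log₂(0.06) = 0.2435
Sum ≈ 2.6293 → 2.629 bits.

2.629 bits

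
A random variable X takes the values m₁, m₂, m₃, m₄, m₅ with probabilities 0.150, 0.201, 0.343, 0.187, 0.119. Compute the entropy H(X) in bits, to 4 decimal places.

H = −Σ pᵢ log₂ pᵢ.
−0.150·log₂(0.150) = 0.4105
−0.201·log₂(0.201) = 0.4653
−0.343·log₂(0.343) = 0.5295
−0.187·log₂(0.187) = 0.4523
−0.119·log₂(0.119) = 0.3654
Sum ≈ 2.2231 → 2.2231 bits.

2.2231 bits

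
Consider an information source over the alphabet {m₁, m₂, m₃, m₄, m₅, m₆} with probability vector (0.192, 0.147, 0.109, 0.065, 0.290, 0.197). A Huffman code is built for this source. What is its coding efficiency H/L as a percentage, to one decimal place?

Entropy H = −Σ p log₂ p ≈ 2.4482 bits.
Huffman merges: 13/200+109/1000→87/500; 147/1000+87/500→321/1000; 24/125+197/1000→389/1000; 29/100+321/1000→611/1000; 389/1000+611/1000→1. L = 499/200 ≈ 2.4950.
Efficiency = H/L = 2.4482/2.4950 = 98.1%.

98.1%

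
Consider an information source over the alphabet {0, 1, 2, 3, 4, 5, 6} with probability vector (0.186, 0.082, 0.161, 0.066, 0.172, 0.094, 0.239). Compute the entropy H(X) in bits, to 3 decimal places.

2.681 bits

H = −Σ pᵢ log₂ pᵢ.
−0.186·log₂(0.186) = 0.4514
−0.082·log₂(0.082) = 0.2959
−0.161·log₂(0.161) = 0.4242
−0.066·log₂(0.066) = 0.2588
−0.172·log₂(0.172) = 0.4368
−0.094·log₂(0.094) = 0.3207
−0.239·log₂(0.239) = 0.4935
Sum ≈ 2.6812 → 2.681 bits.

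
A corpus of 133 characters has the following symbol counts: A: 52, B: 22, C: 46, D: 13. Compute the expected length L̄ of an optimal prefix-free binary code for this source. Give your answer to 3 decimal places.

1.872 bits/symbol

Probabilities are the counts divided by 133.
Repeatedly combine the two least-probable nodes; the expected code length is the sum of the merged weights.
merge 13/133 + 22/133 → 5/19
merge 5/19 + 46/133 → 81/133
merge 52/133 + 81/133 → 1
L = 5/19 + 81/133 + 1 = 249/133 ≈ 1.872 bits/symbol.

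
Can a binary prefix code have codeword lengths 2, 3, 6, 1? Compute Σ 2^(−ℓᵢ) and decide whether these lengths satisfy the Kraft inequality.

0.890625; yes

With common denominator 2^6 = 64: Σ 2^(−ℓᵢ) = 16/64 + 8/64 + 1/64 + 32/64 = 57/64 = 0.890625.
Kraft's inequality requires Σ ≤ 1; here Σ = 0.890625 ≤ 1, so such a prefix code exists.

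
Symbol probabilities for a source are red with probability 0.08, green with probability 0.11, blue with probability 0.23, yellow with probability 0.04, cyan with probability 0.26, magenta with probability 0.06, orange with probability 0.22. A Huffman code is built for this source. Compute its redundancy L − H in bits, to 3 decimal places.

Entropy H = −Σ p log₂ p ≈ 2.5446 bits.
Huffman merges: 1/25+3/50→1/10; 2/25+1/10→9/50; 11/100+9/50→29/100; 11/50+23/100→9/20; 13/50+29/100→11/20; 9/20+11/20→1. L = 257/100 ≈ 2.5700.
L − H = 2.5700 − 2.5446 = 0.025 bits.

0.025 bits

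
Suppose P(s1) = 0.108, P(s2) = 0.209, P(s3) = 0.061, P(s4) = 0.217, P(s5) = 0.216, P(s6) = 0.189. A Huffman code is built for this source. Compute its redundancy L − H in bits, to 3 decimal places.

0.052 bits

Entropy H = −Σ p log₂ p ≈ 2.4751 bits.
Huffman merges: 61/1000+27/250→169/1000; 169/1000+189/1000→179/500; 209/1000+27/125→17/40; 217/1000+179/500→23/40; 17/40+23/40→1. L = 2527/1000 ≈ 2.5270.
L − H = 2.5270 − 2.4751 = 0.052 bits.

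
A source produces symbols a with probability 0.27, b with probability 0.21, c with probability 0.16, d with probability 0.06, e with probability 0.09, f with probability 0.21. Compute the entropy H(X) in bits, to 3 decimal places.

2.435 bits

H = −Σ pᵢ log₂ pᵢ.
−0.27·log₂(0.27) = 0.5100
−0.21·log₂(0.21) = 0.4728
−0.16·log₂(0.16) = 0.4230
−0.06·log₂(0.06) = 0.2435
−0.09·log₂(0.09) = 0.3127
−0.21·log₂(0.21) = 0.4728
Sum ≈ 2.4349 → 2.435 bits.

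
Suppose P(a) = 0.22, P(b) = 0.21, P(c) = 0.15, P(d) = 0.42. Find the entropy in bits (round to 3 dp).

H = −Σ pᵢ log₂ pᵢ.
−0.22·log₂(0.22) = 0.4806
−0.21·log₂(0.21) = 0.4728
−0.15·log₂(0.15) = 0.4105
−0.42·log₂(0.42) = 0.5256
Sum ≈ 1.8896 → 1.890 bits.

1.890 bits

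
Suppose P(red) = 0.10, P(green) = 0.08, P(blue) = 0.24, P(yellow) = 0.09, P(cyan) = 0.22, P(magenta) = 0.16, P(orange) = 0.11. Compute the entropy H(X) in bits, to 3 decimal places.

H = −Σ pᵢ log₂ pᵢ.
−0.10·log₂(0.10) = 0.3322
−0.08·log₂(0.08) = 0.2915
−0.24·log₂(0.24) = 0.4941
−0.09·log₂(0.09) = 0.3127
−0.22·log₂(0.22) = 0.4806
−0.16·log₂(0.16) = 0.4230
−0.11·log₂(0.11) = 0.3503
Sum ≈ 2.6844 → 2.684 bits.

2.684 bits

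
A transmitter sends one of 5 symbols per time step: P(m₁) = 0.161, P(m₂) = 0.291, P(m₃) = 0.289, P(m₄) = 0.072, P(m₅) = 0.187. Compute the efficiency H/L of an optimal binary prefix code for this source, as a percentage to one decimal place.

Entropy H = −Σ p log₂ p ≈ 2.1857 bits.
Huffman merges: 9/125+161/1000→233/1000; 187/1000+233/1000→21/50; 289/1000+291/1000→29/50; 21/50+29/50→1. L = 2233/1000 ≈ 2.2330.
Efficiency = H/L = 2.1857/2.2330 = 97.9%.

97.9%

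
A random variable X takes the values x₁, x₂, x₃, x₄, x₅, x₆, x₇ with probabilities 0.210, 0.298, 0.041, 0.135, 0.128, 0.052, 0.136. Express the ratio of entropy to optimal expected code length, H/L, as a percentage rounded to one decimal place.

99.2%

Entropy H = −Σ p log₂ p ≈ 2.5651 bits.
Huffman merges: 41/1000+13/250→93/1000; 93/1000+16/125→221/1000; 27/200+17/125→271/1000; 21/100+221/1000→431/1000; 271/1000+149/500→569/1000; 431/1000+569/1000→1. L = 517/200 ≈ 2.5850.
Efficiency = H/L = 2.5651/2.5850 = 99.2%.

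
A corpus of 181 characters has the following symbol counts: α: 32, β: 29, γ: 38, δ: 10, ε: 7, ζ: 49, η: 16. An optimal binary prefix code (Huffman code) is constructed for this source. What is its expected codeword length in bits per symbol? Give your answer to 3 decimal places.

Probabilities are the counts divided by 181.
Repeatedly combine the two least-probable nodes; the expected code length is the sum of the merged weights.
merge 7/181 + 10/181 → 17/181
merge 16/181 + 17/181 → 33/181
merge 29/181 + 32/181 → 61/181
merge 33/181 + 38/181 → 71/181
merge 49/181 + 61/181 → 110/181
merge 71/181 + 110/181 → 1
L = 17/181 + 33/181 + 61/181 + 71/181 + 110/181 + 1 = 473/181 ≈ 2.613 bits/symbol.

2.613 bits/symbol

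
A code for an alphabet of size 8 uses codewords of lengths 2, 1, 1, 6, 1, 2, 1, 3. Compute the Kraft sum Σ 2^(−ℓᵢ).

2.640625

With common denominator 2^6 = 64: Σ 2^(−ℓᵢ) = 16/64 + 32/64 + 32/64 + 1/64 + 32/64 + 16/64 + 32/64 + 8/64 = 169/64 = 2.640625.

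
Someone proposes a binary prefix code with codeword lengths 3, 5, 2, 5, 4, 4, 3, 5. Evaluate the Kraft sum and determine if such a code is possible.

0.71875; yes

With common denominator 2^5 = 32: Σ 2^(−ℓᵢ) = 4/32 + 1/32 + 8/32 + 1/32 + 2/32 + 2/32 + 4/32 + 1/32 = 23/32 = 0.71875.
Kraft's inequality requires Σ ≤ 1; here Σ = 0.71875 ≤ 1, so such a prefix code exists.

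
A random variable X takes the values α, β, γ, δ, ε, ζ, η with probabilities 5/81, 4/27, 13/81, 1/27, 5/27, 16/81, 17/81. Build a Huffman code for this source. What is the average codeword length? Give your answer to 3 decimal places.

Repeatedly combine the two least-probable nodes; the expected code length is the sum of the merged weights.
merge 1/27 + 5/81 → 8/81
merge 8/81 + 4/27 → 20/81
merge 13/81 + 5/27 → 28/81
merge 16/81 + 17/81 → 11/27
merge 20/81 + 28/81 → 16/27
merge 11/27 + 16/27 → 1
L = 8/81 + 20/81 + 28/81 + 11/27 + 16/27 + 1 = 218/81 ≈ 2.691 bits/symbol.

2.691 bits/symbol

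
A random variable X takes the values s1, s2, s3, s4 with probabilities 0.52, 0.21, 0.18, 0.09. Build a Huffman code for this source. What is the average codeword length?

Repeatedly combine the two least-probable nodes; the expected code length is the sum of the merged weights.
merge 9/100 + 9/50 → 27/100
merge 21/100 + 27/100 → 12/25
merge 12/25 + 13/25 → 1
L = 27/100 + 12/25 + 1 = 7/4 = 1.75 bits/symbol.

1.75 bits/symbol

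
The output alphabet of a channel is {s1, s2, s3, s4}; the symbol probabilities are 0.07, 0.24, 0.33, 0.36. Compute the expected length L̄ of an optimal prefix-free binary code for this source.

Repeatedly combine the two least-probable nodes; the expected code length is the sum of the merged weights.
merge 7/100 + 6/25 → 31/100
merge 31/100 + 33/100 → 16/25
merge 9/25 + 16/25 → 1
L = 31/100 + 16/25 + 1 = 39/20 = 1.95 bits/symbol.

1.95 bits/symbol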